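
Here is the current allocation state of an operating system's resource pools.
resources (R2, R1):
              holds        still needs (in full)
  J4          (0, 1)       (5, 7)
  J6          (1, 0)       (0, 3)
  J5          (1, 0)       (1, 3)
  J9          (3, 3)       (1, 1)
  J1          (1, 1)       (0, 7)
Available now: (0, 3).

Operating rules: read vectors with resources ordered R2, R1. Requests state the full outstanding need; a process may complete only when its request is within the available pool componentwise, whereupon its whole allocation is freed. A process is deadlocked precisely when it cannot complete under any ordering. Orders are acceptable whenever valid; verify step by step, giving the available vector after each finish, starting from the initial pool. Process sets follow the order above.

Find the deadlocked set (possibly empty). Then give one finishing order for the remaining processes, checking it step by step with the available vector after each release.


Deadlocked set: J4 and J1.
Key observation: the wall is R1: completing J6, J5, J9 brings the pool only to (5, 6), and all the rest need more.
A valid finishing order for the others: J6, J5, J9. Verifying each step:
  pool = (0, 3)
  J6: need (0, 3) fits (0, 3); releases (1, 0), pool now (1, 3)
  J5: need (1, 3) fits (1, 3); releases (1, 0), pool now (2, 3)
  J9: need (1, 1) fits (2, 3); releases (3, 3), pool now (5, 6)
The blocked processes can never fit:
  J4 still needs (5, 7) but only (5, 6) is free — short on R1
  J1 still needs (0, 7) but only (5, 6) is free — short on R1


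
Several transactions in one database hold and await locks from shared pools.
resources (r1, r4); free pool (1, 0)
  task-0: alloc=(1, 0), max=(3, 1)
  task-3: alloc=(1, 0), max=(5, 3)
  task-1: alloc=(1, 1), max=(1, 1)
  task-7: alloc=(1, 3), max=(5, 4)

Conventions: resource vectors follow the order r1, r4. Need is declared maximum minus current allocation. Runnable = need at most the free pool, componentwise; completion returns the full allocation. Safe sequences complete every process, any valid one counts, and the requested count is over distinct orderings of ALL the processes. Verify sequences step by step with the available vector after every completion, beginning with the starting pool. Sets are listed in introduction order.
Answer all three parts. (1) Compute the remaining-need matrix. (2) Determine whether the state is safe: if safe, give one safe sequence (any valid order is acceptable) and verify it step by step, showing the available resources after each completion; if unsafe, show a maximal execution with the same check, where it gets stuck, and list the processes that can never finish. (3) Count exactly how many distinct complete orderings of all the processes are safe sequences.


(1) Remaining need (order r1, r4):
  task-0: (2, 1)
  task-3: (4, 3)
  task-1: (0, 0)
  task-7: (4, 1)
(2) The state is UNSAFE.
Key observation: once task-1, task-0 finish, the pool peaks at (3, 1) — and every remaining process still needs more r1 than that.
Going as far as possible: task-1, task-0; after that, nothing fits. Step-by-step check:
  pool = (1, 0)
  task-1: need (0, 0) fits (1, 0); releases (1, 1), pool now (2, 1)
  task-0: need (2, 1) fits (2, 1); releases (1, 0), pool now (3, 1)
  blocked: task-3 wants (4, 3), pool (3, 1) — not enough r1 and r4
  blocked: task-7 wants (4, 1), pool (3, 1) — not enough r1
Permanently blocked: task-3 and task-7.
(3) Exactly 0 of the possible complete orderings are safe sequences.


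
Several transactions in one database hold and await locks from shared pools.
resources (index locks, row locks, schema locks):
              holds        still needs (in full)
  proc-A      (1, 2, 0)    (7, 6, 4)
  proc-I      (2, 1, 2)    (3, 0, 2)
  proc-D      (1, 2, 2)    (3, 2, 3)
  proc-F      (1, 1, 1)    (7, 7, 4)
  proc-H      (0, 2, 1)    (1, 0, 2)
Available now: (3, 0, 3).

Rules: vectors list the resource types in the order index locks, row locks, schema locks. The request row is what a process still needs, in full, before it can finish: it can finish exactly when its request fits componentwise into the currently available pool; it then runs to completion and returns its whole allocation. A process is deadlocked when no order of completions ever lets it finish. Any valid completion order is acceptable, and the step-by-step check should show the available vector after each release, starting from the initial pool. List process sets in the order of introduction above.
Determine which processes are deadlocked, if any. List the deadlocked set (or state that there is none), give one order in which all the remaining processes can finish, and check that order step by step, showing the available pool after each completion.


Deadlocked set: proc-A and proc-F.
Key observation: even finishing proc-I, proc-H, proc-D leaves just (6, 5, 8) free — too little index locks for any of the remaining processes.
One completion order for the rest: proc-I, proc-H, proc-D. Step-by-step check:
  pool = (3, 0, 3)
  proc-I: need (3, 0, 2) fits (3, 0, 3); releases (2, 1, 2), pool now (5, 1, 5)
  proc-H: need (1, 0, 2) fits (5, 1, 5); releases (0, 2, 1), pool now (5, 3, 6)
  proc-D: need (3, 2, 3) fits (5, 3, 6); releases (1, 2, 2), pool now (6, 5, 8)
None of the blocked processes ever fits:
  proc-A still needs (7, 6, 4) but only (6, 5, 8) is free — short on index locks and row locks
  proc-F still needs (7, 7, 4) but only (6, 5, 8) is free — short on index locks and row locks


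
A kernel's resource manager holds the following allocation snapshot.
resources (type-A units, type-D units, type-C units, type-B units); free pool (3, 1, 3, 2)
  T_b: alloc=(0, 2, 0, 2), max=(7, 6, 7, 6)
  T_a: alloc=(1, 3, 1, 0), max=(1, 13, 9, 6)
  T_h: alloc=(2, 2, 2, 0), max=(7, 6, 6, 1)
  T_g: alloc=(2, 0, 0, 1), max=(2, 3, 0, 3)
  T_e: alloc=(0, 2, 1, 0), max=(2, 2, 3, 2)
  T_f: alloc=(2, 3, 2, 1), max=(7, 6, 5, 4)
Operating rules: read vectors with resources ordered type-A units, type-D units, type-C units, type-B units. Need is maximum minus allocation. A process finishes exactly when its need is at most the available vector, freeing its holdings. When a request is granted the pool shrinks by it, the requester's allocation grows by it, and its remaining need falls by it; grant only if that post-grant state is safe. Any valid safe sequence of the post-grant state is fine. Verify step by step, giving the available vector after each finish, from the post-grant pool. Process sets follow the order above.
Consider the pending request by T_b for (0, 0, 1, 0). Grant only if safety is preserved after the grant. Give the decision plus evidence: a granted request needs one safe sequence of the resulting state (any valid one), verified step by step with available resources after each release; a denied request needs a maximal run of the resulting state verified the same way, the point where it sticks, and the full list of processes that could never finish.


GRANT — the state after the grant stays safe, e.g. via T_e, T_g, T_f, T_h, T_b, T_a.
Key observation: with (3, 1, 2, 2) left after the transfer, T_e can run at once — the state stays safe.
Step-by-step check of the post-grant state:
  pool = (3, 1, 2, 2)
  run T_e (needs (2, 0, 2, 2), free (3, 1, 2, 2)); after release of (0, 2, 1, 0) the pool is (3, 3, 3, 2)
  run T_g (needs (0, 3, 0, 2), free (3, 3, 3, 2)); after release of (2, 0, 0, 1) the pool is (5, 3, 3, 3)
  run T_f (needs (5, 3, 3, 3), free (5, 3, 3, 3)); after release of (2, 3, 2, 1) the pool is (7, 6, 5, 4)
  run T_h (needs (5, 4, 4, 1), free (7, 6, 5, 4)); after release of (2, 2, 2, 0) the pool is (9, 8, 7, 4)
  run T_b (needs (7, 4, 6, 4), free (9, 8, 7, 4)); after release of (0, 2, 1, 2) the pool is (9, 10, 8, 6)
  run T_a (needs (0, 10, 8, 6), free (9, 10, 8, 6)); after release of (1, 3, 1, 0) the pool is (10, 13, 9, 6)


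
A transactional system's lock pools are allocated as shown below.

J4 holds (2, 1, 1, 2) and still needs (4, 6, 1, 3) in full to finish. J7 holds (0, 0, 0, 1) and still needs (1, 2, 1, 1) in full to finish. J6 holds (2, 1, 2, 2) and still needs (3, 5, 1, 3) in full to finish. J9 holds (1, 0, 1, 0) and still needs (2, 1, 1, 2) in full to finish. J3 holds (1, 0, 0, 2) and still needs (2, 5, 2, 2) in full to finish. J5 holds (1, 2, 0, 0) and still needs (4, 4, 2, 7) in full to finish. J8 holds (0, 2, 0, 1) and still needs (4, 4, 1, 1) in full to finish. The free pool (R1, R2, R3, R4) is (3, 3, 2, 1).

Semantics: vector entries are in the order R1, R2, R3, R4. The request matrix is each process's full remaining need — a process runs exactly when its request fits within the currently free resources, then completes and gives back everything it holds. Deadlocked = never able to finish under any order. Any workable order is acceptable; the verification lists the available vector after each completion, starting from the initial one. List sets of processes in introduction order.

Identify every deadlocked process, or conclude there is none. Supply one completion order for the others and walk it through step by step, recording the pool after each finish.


Deadlocked set: J4, J6, J3, J5 and J8.
Key observation: the wall is R2: completing J7, J9 brings the pool only to (4, 3, 3, 2), and all the rest need more.
One completion order for the rest: J7, J9. Check, step by step:
  pool = (3, 3, 2, 1)
  run J7 (needs (1, 2, 1, 1), free (3, 3, 2, 1)); after release of (0, 0, 0, 1) the pool is (3, 3, 2, 2)
  run J9 (needs (2, 1, 1, 2), free (3, 3, 2, 2)); after release of (1, 0, 1, 0) the pool is (4, 3, 3, 2)
The stuck group stays short no matter what:
  blocked: J4 wants (4, 6, 1, 3), pool (4, 3, 3, 2) — not enough R2 and R4
  blocked: J6 wants (3, 5, 1, 3), pool (4, 3, 3, 2) — not enough R2 and R4
  blocked: J3 wants (2, 5, 2, 2), pool (4, 3, 3, 2) — not enough R2
  blocked: J5 wants (4, 4, 2, 7), pool (4, 3, 3, 2) — not enough R2 and R4
  blocked: J8 wants (4, 4, 1, 1), pool (4, 3, 3, 2) — not enough R2


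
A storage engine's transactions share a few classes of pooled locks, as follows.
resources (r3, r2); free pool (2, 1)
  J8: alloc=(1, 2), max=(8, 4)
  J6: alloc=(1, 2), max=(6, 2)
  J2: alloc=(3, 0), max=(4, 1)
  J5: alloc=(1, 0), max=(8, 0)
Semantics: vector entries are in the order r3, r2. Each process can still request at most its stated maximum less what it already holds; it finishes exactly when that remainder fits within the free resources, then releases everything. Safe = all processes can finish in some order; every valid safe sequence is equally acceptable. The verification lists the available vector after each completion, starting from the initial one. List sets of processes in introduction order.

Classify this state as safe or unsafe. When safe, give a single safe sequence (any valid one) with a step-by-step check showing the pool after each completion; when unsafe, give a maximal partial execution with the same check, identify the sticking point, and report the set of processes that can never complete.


UNSAFE — no complete ordering exists.
Key observation: no order helps: past J2, J6, the free pool tops out at (6, 3), below what each blocked process needs in r3.
Going as far as possible: J2, J6; after that, nothing fits. Verifying each step:
  pool = (2, 1)
  J2: need (1, 1) fits (2, 1); releases (3, 0), pool now (5, 1)
  J6: need (5, 0) fits (5, 1); releases (1, 2), pool now (6, 3)
  J8 still needs (7, 2) but only (6, 3) is free — short on r3
  J5 still needs (7, 0) but only (6, 3) is free — short on r3
Processes that can never finish: J8 and J5.


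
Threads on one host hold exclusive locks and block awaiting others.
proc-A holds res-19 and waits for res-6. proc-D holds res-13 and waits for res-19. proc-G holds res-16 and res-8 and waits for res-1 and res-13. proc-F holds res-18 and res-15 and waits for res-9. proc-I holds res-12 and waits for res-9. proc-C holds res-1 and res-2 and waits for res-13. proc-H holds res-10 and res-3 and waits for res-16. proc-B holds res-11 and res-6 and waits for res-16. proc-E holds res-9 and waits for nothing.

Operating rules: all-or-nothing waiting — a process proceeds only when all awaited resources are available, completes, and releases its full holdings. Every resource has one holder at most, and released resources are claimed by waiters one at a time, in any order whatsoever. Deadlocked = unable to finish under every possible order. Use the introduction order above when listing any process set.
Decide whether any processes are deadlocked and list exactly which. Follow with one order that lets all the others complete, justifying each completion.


Deadlocked set: proc-A, proc-D, proc-G, proc-C, proc-H and proc-B.
Key observation: the cycle proc-A -> proc-B -> proc-G -> proc-D -> proc-A can never break — each member waits on the next; proc-C is caught in further circular waits and proc-H waits into the deadlock from upstream.
A valid finishing order for the others: proc-E, proc-F, proc-I.
Step-by-step check:
  proc-E: no waits; runs immediately, freeing res-9
  run proc-F (all its waits — res-9 — are resolved); releases res-18 and res-15
  run proc-I (all its waits — res-9 — are resolved); releases res-12


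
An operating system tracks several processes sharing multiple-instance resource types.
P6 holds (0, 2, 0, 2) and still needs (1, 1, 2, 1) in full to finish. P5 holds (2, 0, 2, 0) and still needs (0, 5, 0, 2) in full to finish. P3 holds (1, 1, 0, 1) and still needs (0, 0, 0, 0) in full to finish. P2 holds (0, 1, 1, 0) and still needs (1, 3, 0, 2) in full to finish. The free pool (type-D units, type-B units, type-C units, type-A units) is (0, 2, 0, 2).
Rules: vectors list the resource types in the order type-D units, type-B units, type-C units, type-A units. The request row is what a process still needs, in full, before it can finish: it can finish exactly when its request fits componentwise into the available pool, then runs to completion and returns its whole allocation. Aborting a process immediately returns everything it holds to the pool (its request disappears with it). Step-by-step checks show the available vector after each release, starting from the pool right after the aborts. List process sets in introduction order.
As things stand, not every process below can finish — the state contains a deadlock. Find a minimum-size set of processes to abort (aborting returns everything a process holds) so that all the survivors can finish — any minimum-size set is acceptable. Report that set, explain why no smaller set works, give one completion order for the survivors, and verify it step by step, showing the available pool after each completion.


Abort P5.
Key observation: no ordering could ever have run P6 before the abort of P5; with (2, 0, 2, 0) back in the pool it fits at step 3.
Minimality: the empty abort set fails — the state is deadlocked as it stands.
One survivor order: P3, P2, P6. Verifying each step (post-abort pool first):
  pool = (2, 2, 2, 2)
  P3: need (0, 0, 0, 0) fits (2, 2, 2, 2); releases (1, 1, 0, 1), pool now (3, 3, 2, 3)
  P2: need (1, 3, 0, 2) fits (3, 3, 2, 3); releases (0, 1, 1, 0), pool now (3, 4, 3, 3)
  P6: need (1, 1, 2, 1) fits (3, 4, 3, 3); releases (0, 2, 0, 2), pool now (3, 6, 3, 5)


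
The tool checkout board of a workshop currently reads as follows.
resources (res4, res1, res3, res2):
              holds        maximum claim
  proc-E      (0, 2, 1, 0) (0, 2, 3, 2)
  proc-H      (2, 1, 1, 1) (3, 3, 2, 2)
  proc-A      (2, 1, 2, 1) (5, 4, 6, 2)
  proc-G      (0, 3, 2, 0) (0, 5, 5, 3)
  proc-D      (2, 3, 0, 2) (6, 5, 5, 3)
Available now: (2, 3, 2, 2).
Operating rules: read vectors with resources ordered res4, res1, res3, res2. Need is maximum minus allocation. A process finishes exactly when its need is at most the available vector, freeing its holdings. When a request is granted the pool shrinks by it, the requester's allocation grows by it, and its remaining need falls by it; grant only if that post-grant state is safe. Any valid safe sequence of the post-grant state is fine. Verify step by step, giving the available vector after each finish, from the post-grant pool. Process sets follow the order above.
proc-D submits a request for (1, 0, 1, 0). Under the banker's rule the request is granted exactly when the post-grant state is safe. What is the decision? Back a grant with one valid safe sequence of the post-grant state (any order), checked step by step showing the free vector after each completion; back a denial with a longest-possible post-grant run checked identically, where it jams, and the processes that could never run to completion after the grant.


GRANT: granting preserves safety; a valid post-grant sequence is proc-H, proc-E, proc-G, proc-D, proc-A.
Key observation: post-grant, (1, 3, 1, 2) remains, and an order beginning with proc-H completes everyone.
Step-by-step check of the post-grant state:
  pool = (1, 3, 1, 2)
  run proc-H (needs (1, 2, 1, 1), free (1, 3, 1, 2)); after release of (2, 1, 1, 1) the pool is (3, 4, 2, 3)
  run proc-E (needs (0, 0, 2, 2), free (3, 4, 2, 3)); after release of (0, 2, 1, 0) the pool is (3, 6, 3, 3)
  run proc-G (needs (0, 2, 3, 3), free (3, 6, 3, 3)); after release of (0, 3, 2, 0) the pool is (3, 9, 5, 3)
  run proc-D (needs (3, 2, 4, 1), free (3, 9, 5, 3)); after release of (3, 3, 1, 2) the pool is (6, 12, 6, 5)
  run proc-A (needs (3, 3, 4, 1), free (6, 12, 6, 5)); after release of (2, 1, 2, 1) the pool is (8, 13, 8, 6)


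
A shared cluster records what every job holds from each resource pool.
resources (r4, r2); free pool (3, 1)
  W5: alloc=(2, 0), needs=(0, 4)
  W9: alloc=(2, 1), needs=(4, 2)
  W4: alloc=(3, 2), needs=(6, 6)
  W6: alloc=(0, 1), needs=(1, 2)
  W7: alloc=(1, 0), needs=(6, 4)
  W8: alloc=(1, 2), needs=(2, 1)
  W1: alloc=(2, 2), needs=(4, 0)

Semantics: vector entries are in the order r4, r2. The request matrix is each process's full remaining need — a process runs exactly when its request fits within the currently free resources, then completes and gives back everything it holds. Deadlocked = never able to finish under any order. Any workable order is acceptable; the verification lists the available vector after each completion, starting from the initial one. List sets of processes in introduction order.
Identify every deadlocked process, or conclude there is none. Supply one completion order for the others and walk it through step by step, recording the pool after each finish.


No process is deadlocked.
Key observation: W8 leads a chain of completions in which each release enables another process.
A valid finishing order for the others: W8, W1, W7, W9, W6, W4, W5. Verifying each step:
  pool = (3, 1)
  W8 needs (2, 1) <= (3, 1) -> finishes; pool += (1, 2) = (4, 3)
  W1 needs (4, 0) <= (4, 3) -> finishes; pool += (2, 2) = (6, 5)
  W7 needs (6, 4) <= (6, 5) -> finishes; pool += (1, 0) = (7, 5)
  W9 needs (4, 2) <= (7, 5) -> finishes; pool += (2, 1) = (9, 6)
  W6 needs (1, 2) <= (9, 6) -> finishes; pool += (0, 1) = (9, 7)
  W4 needs (6, 6) <= (9, 7) -> finishes; pool += (3, 2) = (12, 9)
  W5 needs (0, 4) <= (12, 9) -> finishes; pool += (2, 0) = (14, 9)


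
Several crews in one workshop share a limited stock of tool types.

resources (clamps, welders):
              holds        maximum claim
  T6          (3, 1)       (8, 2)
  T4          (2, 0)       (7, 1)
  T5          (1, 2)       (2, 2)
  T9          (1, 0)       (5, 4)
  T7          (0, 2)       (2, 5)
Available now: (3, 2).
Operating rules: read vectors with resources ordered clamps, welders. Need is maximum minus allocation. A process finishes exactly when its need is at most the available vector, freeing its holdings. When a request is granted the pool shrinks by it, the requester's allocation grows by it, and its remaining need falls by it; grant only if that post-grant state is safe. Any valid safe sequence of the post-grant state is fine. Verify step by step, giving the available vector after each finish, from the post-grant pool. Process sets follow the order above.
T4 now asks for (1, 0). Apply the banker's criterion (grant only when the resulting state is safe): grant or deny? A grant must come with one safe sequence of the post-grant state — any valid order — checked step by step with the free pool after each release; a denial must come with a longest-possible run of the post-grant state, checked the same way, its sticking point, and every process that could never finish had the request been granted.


DENY: after the grant no complete ordering would exist.
Key observation: once T5, T7 finish, the pool peaks at (3, 6) — and every remaining process still needs more clamps than that.
On the post-grant state, T5, T7 is a maximal run — nothing extends it. Walking it through:
  pool = (2, 2)
  T5: need (1, 0) fits (2, 2); releases (1, 2), pool now (3, 4)
  T7: need (2, 3) fits (3, 4); releases (0, 2), pool now (3, 6)
  T6 still needs (5, 1) but only (3, 6) is free — short on clamps
  T4 still needs (4, 1) but only (3, 6) is free — short on clamps
  T9 still needs (4, 4) but only (3, 6) is free — short on clamps
Processes that could never finish after the grant: T6, T4 and T9.


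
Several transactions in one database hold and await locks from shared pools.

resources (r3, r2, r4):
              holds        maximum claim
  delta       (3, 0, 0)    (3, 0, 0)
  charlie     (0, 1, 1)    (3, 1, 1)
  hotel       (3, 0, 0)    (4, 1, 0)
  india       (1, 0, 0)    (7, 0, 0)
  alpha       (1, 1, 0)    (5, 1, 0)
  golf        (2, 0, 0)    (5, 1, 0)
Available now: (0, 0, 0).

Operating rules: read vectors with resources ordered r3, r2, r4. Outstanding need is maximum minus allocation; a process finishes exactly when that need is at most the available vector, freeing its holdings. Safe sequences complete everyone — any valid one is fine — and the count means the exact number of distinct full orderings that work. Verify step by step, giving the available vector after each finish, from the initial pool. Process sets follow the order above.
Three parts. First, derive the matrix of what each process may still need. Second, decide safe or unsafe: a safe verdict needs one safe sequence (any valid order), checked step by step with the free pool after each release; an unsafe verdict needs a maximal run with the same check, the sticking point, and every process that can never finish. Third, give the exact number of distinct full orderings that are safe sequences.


(1) Remaining need (order r3, r2, r4):
  delta: (0, 0, 0)
  charlie: (3, 0, 0)
  hotel: (1, 1, 0)
  india: (6, 0, 0)
  alpha: (4, 0, 0)
  golf: (3, 1, 0)
(2) SAFE — a valid safe sequence is delta, charlie, golf, alpha, india, hotel.
Key observation: reading the order forward, charlie is the first process whose need (3, 0, 0) meets the free pool (3, 0, 0) exactly on a resource it requests.
Step-by-step check:
  pool = (0, 0, 0)
  delta: need (0, 0, 0) fits (0, 0, 0); releases (3, 0, 0), pool now (3, 0, 0)
  charlie: need (3, 0, 0) fits (3, 0, 0); releases (0, 1, 1), pool now (3, 1, 1)
  golf: need (3, 1, 0) fits (3, 1, 1); releases (2, 0, 0), pool now (5, 1, 1)
  alpha: need (4, 0, 0) fits (5, 1, 1); releases (1, 1, 0), pool now (6, 2, 1)
  india: need (6, 0, 0) fits (6, 2, 1); releases (1, 0, 0), pool now (7, 2, 1)
  hotel: need (1, 1, 0) fits (7, 2, 1); releases (3, 0, 0), pool now (10, 2, 1)
(3) Precisely 10 of the possible complete orderings are safe sequences.


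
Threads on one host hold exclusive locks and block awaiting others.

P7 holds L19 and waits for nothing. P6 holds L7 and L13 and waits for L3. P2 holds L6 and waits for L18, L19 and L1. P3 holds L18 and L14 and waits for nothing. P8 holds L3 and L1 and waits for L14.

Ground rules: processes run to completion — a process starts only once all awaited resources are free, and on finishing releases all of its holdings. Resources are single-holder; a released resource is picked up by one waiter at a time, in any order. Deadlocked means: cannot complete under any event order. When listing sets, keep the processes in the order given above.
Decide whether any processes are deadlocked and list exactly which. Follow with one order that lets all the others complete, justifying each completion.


Nothing here is deadlocked.
Key observation: the wait graph is acyclic; completion cascades from the unblocked processes through everyone else.
One completion order for the rest: P3, P7, P8, P2, P6.
Check, step by step:
  P3: no waits; runs immediately, freeing L18 and L14
  P7: no waits; runs immediately, freeing L19
  P8 waits on L14 — all released -> runs and releases L3 and L1
  P2 waits on L18, L19 and L1 — all released -> runs and releases L6
  P6 waits on L3 — all released -> runs and releases L7 and L13


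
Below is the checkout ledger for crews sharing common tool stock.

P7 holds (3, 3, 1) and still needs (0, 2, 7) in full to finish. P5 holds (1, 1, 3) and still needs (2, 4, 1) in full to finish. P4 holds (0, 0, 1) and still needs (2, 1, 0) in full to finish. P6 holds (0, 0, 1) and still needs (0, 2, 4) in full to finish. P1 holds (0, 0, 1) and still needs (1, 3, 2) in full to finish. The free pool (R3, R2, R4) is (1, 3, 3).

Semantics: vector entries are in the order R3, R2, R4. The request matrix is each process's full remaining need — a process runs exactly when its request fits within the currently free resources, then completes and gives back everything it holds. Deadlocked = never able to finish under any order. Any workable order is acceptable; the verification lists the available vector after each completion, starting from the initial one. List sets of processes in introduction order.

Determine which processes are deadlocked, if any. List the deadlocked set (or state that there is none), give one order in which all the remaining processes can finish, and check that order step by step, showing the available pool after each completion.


The deadlocked set is P7, P5 and P4.
Key observation: after P1, P6 the pool peaks at (1, 3, 5), and each blocked process is short somewhere: P7 on R4; P5 on R3, R2; P4 on R3.
The rest can finish in the order P1, P6. Verifying each step:
  pool = (1, 3, 3)
  run P1 (needs (1, 3, 2), free (1, 3, 3)); after release of (0, 0, 1) the pool is (1, 3, 4)
  run P6 (needs (0, 2, 4), free (1, 3, 4)); after release of (0, 0, 1) the pool is (1, 3, 5)
None of the blocked processes ever fits:
  P7 cannot run: need (0, 2, 7) vs free (1, 3, 5) (insufficient R4)
  P5 cannot run: need (2, 4, 1) vs free (1, 3, 5) (insufficient R3 and R2)
  P4 cannot run: need (2, 1, 0) vs free (1, 3, 5) (insufficient R3)


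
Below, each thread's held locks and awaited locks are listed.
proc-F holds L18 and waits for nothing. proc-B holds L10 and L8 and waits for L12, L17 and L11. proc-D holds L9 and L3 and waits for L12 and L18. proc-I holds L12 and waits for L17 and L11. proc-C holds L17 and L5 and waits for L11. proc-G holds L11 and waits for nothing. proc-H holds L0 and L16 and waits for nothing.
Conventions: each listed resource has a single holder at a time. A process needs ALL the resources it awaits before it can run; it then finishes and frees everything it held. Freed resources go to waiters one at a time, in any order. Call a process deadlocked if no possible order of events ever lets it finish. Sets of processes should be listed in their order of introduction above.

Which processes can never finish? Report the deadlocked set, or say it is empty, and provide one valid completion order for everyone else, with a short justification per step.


The deadlocked set is empty.
Key observation: the waits form no ring: some process can always run, and its releases unblock the others one by one.
A valid finishing order for the others: proc-H, proc-F, proc-G, proc-C, proc-I, proc-B, proc-D.
Verifying each step:
  proc-H: no waits; runs immediately, freeing L0 and L16
  proc-F: no waits; runs immediately, freeing L18
  proc-G: no waits; runs immediately, freeing L11
  proc-C waits on L11 — all released -> runs and releases L17 and L5
  proc-I waits on L17 and L11 — all released -> runs and releases L12
  proc-B waits on L12, L17 and L11 — all released -> runs and releases L10 and L8
  proc-D waits on L12 and L18 — all released -> runs and releases L9 and L3


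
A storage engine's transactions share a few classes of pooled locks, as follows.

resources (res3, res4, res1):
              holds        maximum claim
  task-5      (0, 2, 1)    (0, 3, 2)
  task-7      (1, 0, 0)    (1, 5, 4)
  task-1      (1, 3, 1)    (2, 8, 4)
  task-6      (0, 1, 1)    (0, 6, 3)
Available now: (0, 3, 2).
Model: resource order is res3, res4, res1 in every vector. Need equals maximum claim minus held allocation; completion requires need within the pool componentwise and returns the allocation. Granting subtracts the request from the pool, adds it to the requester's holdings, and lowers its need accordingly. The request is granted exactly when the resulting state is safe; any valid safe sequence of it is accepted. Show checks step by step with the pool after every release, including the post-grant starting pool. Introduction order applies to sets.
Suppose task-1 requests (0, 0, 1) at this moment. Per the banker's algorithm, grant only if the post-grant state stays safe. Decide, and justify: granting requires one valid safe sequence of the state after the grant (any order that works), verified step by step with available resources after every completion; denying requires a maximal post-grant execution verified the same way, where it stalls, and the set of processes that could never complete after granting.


DENY: after the grant no complete ordering would exist.
Key observation: after task-5, task-6 the pool peaks at (0, 6, 3), and each blocked process is short somewhere: task-7 on res1; task-1 on res3.
On the post-grant state, task-5, task-6 is a maximal run — nothing extends it. Check, step by step:
  pool = (0, 3, 1)
  run task-5 (needs (0, 1, 1), free (0, 3, 1)); after release of (0, 2, 1) the pool is (0, 5, 2)
  run task-6 (needs (0, 5, 2), free (0, 5, 2)); after release of (0, 1, 1) the pool is (0, 6, 3)
  task-7 cannot run: need (0, 5, 4) vs free (0, 6, 3) (insufficient res1)
  task-1 cannot run: need (1, 5, 2) vs free (0, 6, 3) (insufficient res3)
Processes that could never finish after the grant: task-7 and task-1.


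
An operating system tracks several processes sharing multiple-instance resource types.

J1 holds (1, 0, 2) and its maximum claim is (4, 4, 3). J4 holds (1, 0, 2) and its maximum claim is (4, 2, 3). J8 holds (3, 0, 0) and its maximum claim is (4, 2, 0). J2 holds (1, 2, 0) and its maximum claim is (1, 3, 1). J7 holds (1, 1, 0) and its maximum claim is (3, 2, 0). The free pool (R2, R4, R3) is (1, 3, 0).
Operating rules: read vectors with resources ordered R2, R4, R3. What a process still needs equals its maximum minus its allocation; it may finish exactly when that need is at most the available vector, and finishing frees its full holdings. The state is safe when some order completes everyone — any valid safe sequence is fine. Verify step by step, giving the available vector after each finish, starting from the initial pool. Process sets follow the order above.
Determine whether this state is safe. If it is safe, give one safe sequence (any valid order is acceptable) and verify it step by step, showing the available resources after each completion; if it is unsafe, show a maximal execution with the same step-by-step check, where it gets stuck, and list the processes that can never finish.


UNSAFE.
Key observation: once J8, J7 finish, the pool peaks at (5, 4, 0) — and every remaining process still needs more R3 than that.
The run J8, J7 cannot be extended any further. Step-by-step check:
  pool = (1, 3, 0)
  J8 needs (1, 2, 0) <= (1, 3, 0) -> finishes; pool += (3, 0, 0) = (4, 3, 0)
  J7 needs (2, 1, 0) <= (4, 3, 0) -> finishes; pool += (1, 1, 0) = (5, 4, 0)
  J1 cannot run: need (3, 4, 1) vs free (5, 4, 0) (insufficient R3)
  J4 cannot run: need (3, 2, 1) vs free (5, 4, 0) (insufficient R3)
  J2 cannot run: need (0, 1, 1) vs free (5, 4, 0) (insufficient R3)
Processes that can never finish: J1, J4 and J2.


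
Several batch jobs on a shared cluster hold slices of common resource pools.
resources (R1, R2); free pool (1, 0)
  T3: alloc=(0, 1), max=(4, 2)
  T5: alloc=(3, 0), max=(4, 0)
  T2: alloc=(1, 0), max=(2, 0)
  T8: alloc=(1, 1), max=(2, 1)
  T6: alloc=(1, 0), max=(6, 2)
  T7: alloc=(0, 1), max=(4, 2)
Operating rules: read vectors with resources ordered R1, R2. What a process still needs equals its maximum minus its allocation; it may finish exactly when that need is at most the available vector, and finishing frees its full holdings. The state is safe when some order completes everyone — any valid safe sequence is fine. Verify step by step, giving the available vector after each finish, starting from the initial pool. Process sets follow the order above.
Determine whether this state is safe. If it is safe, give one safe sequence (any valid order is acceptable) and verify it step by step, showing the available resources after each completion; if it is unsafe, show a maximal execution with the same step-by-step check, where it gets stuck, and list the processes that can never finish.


SAFE. One safe sequence: T5, T8, T7, T3, T6, T2.
Key observation: reading the order forward, T5 is the first process whose need (1, 0) meets the free pool (1, 0) exactly on a resource it requests.
Walking it through:
  pool = (1, 0)
  T5 needs (1, 0) <= (1, 0) -> finishes; pool += (3, 0) = (4, 0)
  T8 needs (1, 0) <= (4, 0) -> finishes; pool += (1, 1) = (5, 1)
  T7 needs (4, 1) <= (5, 1) -> finishes; pool += (0, 1) = (5, 2)
  T3 needs (4, 1) <= (5, 2) -> finishes; pool += (0, 1) = (5, 3)
  T6 needs (5, 2) <= (5, 3) -> finishes; pool += (1, 0) = (6, 3)
  T2 needs (1, 0) <= (6, 3) -> finishes; pool += (1, 0) = (7, 3)


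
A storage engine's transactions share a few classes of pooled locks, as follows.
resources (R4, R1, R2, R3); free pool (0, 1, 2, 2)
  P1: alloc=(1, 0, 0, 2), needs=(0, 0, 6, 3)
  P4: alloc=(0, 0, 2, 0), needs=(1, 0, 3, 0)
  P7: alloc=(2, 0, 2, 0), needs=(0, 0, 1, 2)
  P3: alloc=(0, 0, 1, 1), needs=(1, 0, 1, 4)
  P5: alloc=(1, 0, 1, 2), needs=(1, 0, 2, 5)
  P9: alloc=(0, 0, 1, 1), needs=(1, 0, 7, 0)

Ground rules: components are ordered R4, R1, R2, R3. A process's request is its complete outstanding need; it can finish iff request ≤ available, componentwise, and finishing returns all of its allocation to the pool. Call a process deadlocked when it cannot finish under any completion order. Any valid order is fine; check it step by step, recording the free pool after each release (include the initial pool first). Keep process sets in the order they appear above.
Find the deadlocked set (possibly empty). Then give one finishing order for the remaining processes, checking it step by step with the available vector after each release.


The deadlocked set is P1, P3, P5 and P9.
Key observation: after P7, P4 the pool peaks at (2, 1, 6, 2), and each blocked process is short somewhere: P1 on R3; P3 on R3; P5 on R3; P9 on R2.
A valid finishing order for the others: P7, P4. Check, step by step:
  pool = (0, 1, 2, 2)
  run P7 (needs (0, 0, 1, 2), free (0, 1, 2, 2)); after release of (2, 0, 2, 0) the pool is (2, 1, 4, 2)
  run P4 (needs (1, 0, 3, 0), free (2, 1, 4, 2)); after release of (0, 0, 2, 0) the pool is (2, 1, 6, 2)
The blocked processes can never fit:
  P1 cannot run: need (0, 0, 6, 3) vs free (2, 1, 6, 2) (insufficient R3)
  P3 cannot run: need (1, 0, 1, 4) vs free (2, 1, 6, 2) (insufficient R3)
  P5 cannot run: need (1, 0, 2, 5) vs free (2, 1, 6, 2) (insufficient R3)
  P9 cannot run: need (1, 0, 7, 0) vs free (2, 1, 6, 2) (insufficient R2)


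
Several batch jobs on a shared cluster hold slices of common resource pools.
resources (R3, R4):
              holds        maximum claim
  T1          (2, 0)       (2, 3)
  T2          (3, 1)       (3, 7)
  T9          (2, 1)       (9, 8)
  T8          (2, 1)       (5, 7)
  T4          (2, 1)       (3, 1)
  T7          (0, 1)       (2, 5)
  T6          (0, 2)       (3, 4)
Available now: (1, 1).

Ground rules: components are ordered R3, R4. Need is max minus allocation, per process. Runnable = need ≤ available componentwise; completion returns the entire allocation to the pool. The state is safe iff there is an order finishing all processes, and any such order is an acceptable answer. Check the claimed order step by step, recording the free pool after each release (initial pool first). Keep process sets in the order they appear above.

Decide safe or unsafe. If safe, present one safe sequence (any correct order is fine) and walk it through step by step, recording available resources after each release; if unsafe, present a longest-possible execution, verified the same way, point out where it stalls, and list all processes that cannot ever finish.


UNSAFE.
Key observation: once T4, T6, T1, T7 finish, the pool peaks at (5, 5) — and every remaining process still needs more R4 than that.
The run T4, T6, T1, T7 cannot be extended any further. Step-by-step check:
  pool = (1, 1)
  T4 needs (1, 0) <= (1, 1) -> finishes; pool += (2, 1) = (3, 2)
  T6 needs (3, 2) <= (3, 2) -> finishes; pool += (0, 2) = (3, 4)
  T1 needs (0, 3) <= (3, 4) -> finishes; pool += (2, 0) = (5, 4)
  T7 needs (2, 4) <= (5, 4) -> finishes; pool += (0, 1) = (5, 5)
  blocked: T2 wants (0, 6), pool (5, 5) — not enough R4
  blocked: T9 wants (7, 7), pool (5, 5) — not enough R3 and R4
  blocked: T8 wants (3, 6), pool (5, 5) — not enough R4
Processes that can never finish: T2, T9 and T8.


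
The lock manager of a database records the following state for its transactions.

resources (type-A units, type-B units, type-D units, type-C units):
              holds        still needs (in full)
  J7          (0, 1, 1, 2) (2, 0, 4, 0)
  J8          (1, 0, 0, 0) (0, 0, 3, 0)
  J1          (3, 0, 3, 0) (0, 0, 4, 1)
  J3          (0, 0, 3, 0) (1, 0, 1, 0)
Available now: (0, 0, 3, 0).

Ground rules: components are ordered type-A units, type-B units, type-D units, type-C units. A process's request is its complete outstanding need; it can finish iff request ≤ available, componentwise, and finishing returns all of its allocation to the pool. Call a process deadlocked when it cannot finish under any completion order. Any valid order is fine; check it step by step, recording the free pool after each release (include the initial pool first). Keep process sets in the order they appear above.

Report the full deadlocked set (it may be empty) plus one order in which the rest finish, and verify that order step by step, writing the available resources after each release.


Deadlocked: J7 and J1.
Key observation: after J8, J3 the pool peaks at (1, 0, 6, 0), and each blocked process is short somewhere: J7 on type-A units; J1 on type-C units.
A valid finishing order for the others: J8, J3. Step-by-step check:
  pool = (0, 0, 3, 0)
  J8: need (0, 0, 3, 0) fits (0, 0, 3, 0); releases (1, 0, 0, 0), pool now (1, 0, 3, 0)
  J3: need (1, 0, 1, 0) fits (1, 0, 3, 0); releases (0, 0, 3, 0), pool now (1, 0, 6, 0)
None of the blocked processes ever fits:
  J7 still needs (2, 0, 4, 0) but only (1, 0, 6, 0) is free — short on type-A units
  J1 still needs (0, 0, 4, 1) but only (1, 0, 6, 0) is free — short on type-C units


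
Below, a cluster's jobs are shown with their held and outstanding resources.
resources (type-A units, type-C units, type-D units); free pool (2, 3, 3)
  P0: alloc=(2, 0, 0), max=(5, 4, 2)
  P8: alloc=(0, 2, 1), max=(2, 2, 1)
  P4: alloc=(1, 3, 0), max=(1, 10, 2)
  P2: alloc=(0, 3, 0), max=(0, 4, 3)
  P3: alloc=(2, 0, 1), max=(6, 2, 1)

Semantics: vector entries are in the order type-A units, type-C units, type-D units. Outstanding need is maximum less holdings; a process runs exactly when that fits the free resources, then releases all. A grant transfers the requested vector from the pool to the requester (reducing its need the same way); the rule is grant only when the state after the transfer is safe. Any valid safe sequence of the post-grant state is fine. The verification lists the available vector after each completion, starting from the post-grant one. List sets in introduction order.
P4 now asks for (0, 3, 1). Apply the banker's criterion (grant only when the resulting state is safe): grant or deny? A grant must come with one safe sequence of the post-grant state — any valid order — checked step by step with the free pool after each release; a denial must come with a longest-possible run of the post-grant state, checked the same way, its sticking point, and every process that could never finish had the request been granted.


GRANT — the state after the grant stays safe, e.g. via P8, P2, P4, P0, P3.
Key observation: the grant leaves (2, 0, 2) free — enough for P8, whose release restarts the cascade.
Verifying the post-grant state step by step:
  pool = (2, 0, 2)
  P8: need (2, 0, 0) fits (2, 0, 2); releases (0, 2, 1), pool now (2, 2, 3)
  P2: need (0, 1, 3) fits (2, 2, 3); releases (0, 3, 0), pool now (2, 5, 3)
  P4: need (0, 4, 1) fits (2, 5, 3); releases (1, 6, 1), pool now (3, 11, 4)
  P0: need (3, 4, 2) fits (3, 11, 4); releases (2, 0, 0), pool now (5, 11, 4)
  P3: need (4, 2, 0) fits (5, 11, 4); releases (2, 0, 1), pool now (7, 11, 5)
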